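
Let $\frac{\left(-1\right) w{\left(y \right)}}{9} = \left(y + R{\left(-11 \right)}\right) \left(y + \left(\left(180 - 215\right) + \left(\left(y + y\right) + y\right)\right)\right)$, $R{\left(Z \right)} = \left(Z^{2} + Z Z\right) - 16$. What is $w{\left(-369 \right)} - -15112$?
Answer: $-1929545$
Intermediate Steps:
$R{\left(Z \right)} = -16 + 2 Z^{2}$ ($R{\left(Z \right)} = \left(Z^{2} + Z^{2}\right) - 16 = 2 Z^{2} - 16 = -16 + 2 Z^{2}$)
$w{\left(y \right)} = - 9 \left(-35 + 4 y\right) \left(226 + y\right)$ ($w{\left(y \right)} = - 9 \left(y - \left(16 - 2 \left(-11\right)^{2}\right)\right) \left(y + \left(\left(180 - 215\right) + \left(\left(y + y\right) + y\right)\right)\right) = - 9 \left(y + \left(-16 + 2 \cdot 121\right)\right) \left(y + \left(-35 + \left(2 y + y\right)\right)\right) = - 9 \left(y + \left(-16 + 242\right)\right) \left(y + \left(-35 + 3 y\right)\right) = - 9 \left(y + 226\right) \left(-35 + 4 y\right) = - 9 \left(226 + y\right) \left(-35 + 4 y\right) = - 9 \left(-35 + 4 y\right) \left(226 + y\right)$)
$w{\left(-369 \right)} - -15112 = \left(71190 - -2885949 - 36 \left(-369\right)^{2}\right) - -15112 = \left(71190 + 2885949 - 4901796\right) + 15112 = -1944657 + 15112 = -1929545$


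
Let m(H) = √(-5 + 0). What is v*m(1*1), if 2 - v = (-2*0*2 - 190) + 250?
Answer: -58*I*√5 ≈ -129.69*I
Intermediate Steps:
m(H) = I*√5 (m(H) = √(-5) = I*√5)
v = -58 (v = 2 - ((-2*0*2 - 190) + 250) = 2 - ((0*2 - 190) + 250) = 2 - ((0 - 190) + 250) = 2 - (-190 + 250) = 2 - 1*60 = 2 - 60 = -58)
v*m(1*1) = -58*I*√5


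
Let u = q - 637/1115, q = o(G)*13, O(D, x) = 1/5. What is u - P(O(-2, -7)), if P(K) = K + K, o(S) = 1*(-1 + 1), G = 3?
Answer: -1083/1115 ≈ -0.97130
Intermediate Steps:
o(S) = 0 (o(S) = 1*0 = 0)
O(D, x) = ⅕
q = 0 (q = 0*13 = 0)
u = -637/1115 (u = 0 - 637/1115 = -637/1115 ≈ -0.57130)
P(K) = 2*K
u - P(O(-2, -7)) = -637/1115 - 2/5 = -637/1115 - 1*⅖ = -637/1115 - ⅖ = -1083/1115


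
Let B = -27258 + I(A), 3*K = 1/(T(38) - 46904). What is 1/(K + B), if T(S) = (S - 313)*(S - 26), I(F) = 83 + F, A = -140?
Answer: -150612/4113966781 ≈ -3.6610e-5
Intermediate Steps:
T(S) = (-313 + S)*(-26 + S)
K = -1/150612 (K = 1/(3*((8138 + 38² - 339*38) - 46904)) = 1/(3*((8138 + 1444 - 12882) - 46904)) = 1/(3*(-3300 - 46904)) = (⅓)/(-50204) = (⅓)*(-1/50204) = -1/150612 ≈ -6.6396e-6)
B = -27315 (B = -27258 + (83 - 140) = -27258 - 57 = -27315)
1/(K + B) = 1/(-1/150612 - 27315) = 1/(-4113966781/150612) = -150612/4113966781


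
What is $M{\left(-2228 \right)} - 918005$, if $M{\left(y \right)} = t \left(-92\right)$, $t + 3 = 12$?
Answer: $-918833$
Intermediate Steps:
$t = 9$ ($t = -3 + 12 = 9$)
$M{\left(y \right)} = -828$ ($M{\left(y \right)} = 9 \left(-92\right) = -828$)
$M{\left(-2228 \right)} - 918005 = -828 - 918005 = -918833$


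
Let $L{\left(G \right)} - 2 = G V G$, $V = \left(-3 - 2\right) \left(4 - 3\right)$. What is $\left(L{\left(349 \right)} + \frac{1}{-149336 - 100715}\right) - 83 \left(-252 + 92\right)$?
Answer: $- \frac{148961131874}{250051} \approx -5.9572 \cdot 10^{5}$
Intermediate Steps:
$V = -5$ ($V = \left(-5\right) 1 = -5$)
$L{\left(G \right)} = 2 - 5 G^{2}$ ($L{\left(G \right)} = 2 + G \left(-5\right) G = 2 + - 5 G G = 2 - 5 G^{2}$)
$\left(L{\left(349 \right)} + \frac{1}{-149336 - 100715}\right) - 83 \left(-252 + 92\right) = \left(\left(2 - 5 \cdot 349^{2}\right) + \frac{1}{-149336 - 100715}\right) - 83 \left(-252 + 92\right) = \left(\left(2 - 609005\right) + \frac{1}{-250051}\right) - -13280 = \left(\left(2 - 609005\right) - \frac{1}{250051}\right) + 13280 = \left(-609003 - \frac{1}{250051}\right) + 13280 = - \frac{152281809154}{250051} + 13280 = - \frac{148961131874}{250051}$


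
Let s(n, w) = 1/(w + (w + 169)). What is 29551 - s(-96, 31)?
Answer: 6826280/231 ≈ 29551.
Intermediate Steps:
s(n, w) = 1/(169 + 2*w) (s(n, w) = 1/(w + (169 + w)) = 1/(169 + 2*w))
29551 - s(-96, 31) = 29551 - 1/(169 + 2*31) = 29551 - 1/(169 + 62) = 29551 - 1/231 = 6826280/231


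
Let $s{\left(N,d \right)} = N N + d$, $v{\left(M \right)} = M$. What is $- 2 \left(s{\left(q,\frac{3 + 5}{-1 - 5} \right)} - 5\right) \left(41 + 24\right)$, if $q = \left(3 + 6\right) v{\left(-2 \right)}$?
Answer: $- \frac{123890}{3} \approx -41297.0$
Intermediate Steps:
$q = -18$ ($q = \left(3 + 6\right) \left(-2\right) = 9 \left(-2\right) = -18$)
$s{\left(N,d \right)} = d + N^{2}$ ($s{\left(N,d \right)} = N^{2} + d = d + N^{2}$)
$- 2 \left(s{\left(q,\frac{3 + 5}{-1 - 5} \right)} - 5\right) \left(41 + 24\right) = - 2 \left(\left(\frac{3 + 5}{-1 - 5} + \left(-18\right)^{2}\right) - 5\right) \left(41 + 24\right) = - 2 \left(\left(\frac{8}{-6} + 324\right) - 5\right) 65 = - 2 \left(\left(8 \left(- \frac{1}{6}\right) + 324\right) - 5\right) 65 = - 2 \left(\left(- \frac{4}{3} + 324\right) - 5\right) 65 = - 2 \left(\frac{968}{3} - 5\right) 65 = \left(-2\right) \frac{953}{3} \cdot 65 = \left(- \frac{1906}{3}\right) 65 = - \frac{123890}{3}$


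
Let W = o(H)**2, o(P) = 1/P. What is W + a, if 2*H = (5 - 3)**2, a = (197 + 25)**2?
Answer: 197137/4 ≈ 49284.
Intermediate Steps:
a = 49284 (a = 222**2 = 49284)
H = 2 (H = (5 - 3)**2/2 = (1/2)*2**2 = (1/2)*4 = 2)
W = 1/4 (W = (1/2)**2 = 1/4 ≈ 0.25000)
W + a = 1/4 + 49284 = 197137/4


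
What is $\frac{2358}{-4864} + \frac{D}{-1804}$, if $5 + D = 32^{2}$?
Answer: $- \frac{1151281}{1096832} \approx -1.0496$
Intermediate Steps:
$D = 1019$ ($D = -5 + 32^{2} = -5 + 1024 = 1019$)
$\frac{2358}{-4864} + \frac{D}{-1804} = \frac{2358}{-4864} + \frac{1019}{-1804} = 2358 \left(- \frac{1}{4864}\right) + 1019 \left(- \frac{1}{1804}\right) = - \frac{1179}{2432} - \frac{1019}{1804} = - \frac{1151281}{1096832}$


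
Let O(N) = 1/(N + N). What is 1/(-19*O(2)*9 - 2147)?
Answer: -4/8759 ≈ -0.00045667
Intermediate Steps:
O(N) = 1/(2*N)
1/(-19*O(2)*9 - 2147) = 1/(-19/(2*2)*9 - 2147) = 1/(-19*1/4*9 - 2147) = 1/(-19/4*9 - 2147) = 1/(-171/4 - 2147) = 1/(-8759/4) = -4/8759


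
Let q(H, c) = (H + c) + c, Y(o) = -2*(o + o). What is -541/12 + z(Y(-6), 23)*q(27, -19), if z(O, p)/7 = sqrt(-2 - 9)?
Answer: -541/12 - 77*I*sqrt(11) ≈ -45.083 - 255.38*I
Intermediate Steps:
Y(o) = -4*o
q(H, c) = H + 2*c
z(O, p) = 7*I*sqrt(11) (z(O, p) = 7*sqrt(-2 - 9) = 7*sqrt(-11) = 7*(I*sqrt(11)) = 7*I*sqrt(11))
-541/12 + z(Y(-6), 23)*q(27, -19) = -541/12 + (7*I*sqrt(11))*(27 + 2*(-19)) = -541*1/12 + (7*I*sqrt(11))*(27 - 38) = -541/12 + (7*I*sqrt(11))*(-11) = -541/12 - 77*I*sqrt(11)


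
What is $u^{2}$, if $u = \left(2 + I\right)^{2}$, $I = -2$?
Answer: $0$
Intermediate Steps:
$u = 0$ ($u = \left(2 - 2\right)^{2} = 0^{2} = 0$)
$u^{2} = 0^{2} = 0$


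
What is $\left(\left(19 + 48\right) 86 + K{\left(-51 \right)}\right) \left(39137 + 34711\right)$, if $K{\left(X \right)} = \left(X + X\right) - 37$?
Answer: $415247304$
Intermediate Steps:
$K{\left(X \right)} = -37 + 2 X$ ($K{\left(X \right)} = 2 X - 37 = -37 + 2 X$)
$\left(\left(19 + 48\right) 86 + K{\left(-51 \right)}\right) \left(39137 + 34711\right) = \left(\left(19 + 48\right) 86 + \left(-37 + 2 \left(-51\right)\right)\right) \left(39137 + 34711\right) = \left(67 \cdot 86 - 139\right) 73848 = \left(5762 - 139\right) 73848 = 5623 \cdot 73848 = 415247304$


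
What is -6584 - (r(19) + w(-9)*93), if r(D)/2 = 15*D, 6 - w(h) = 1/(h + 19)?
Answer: -77027/10 ≈ -7702.7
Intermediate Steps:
w(h) = 6 - 1/(19 + h) (w(h) = 6 - 1/(h + 19) = 6 - 1/(19 + h))
r(D) = 30*D (r(D) = 2*(15*D) = 30*D)
-6584 - (r(19) + w(-9)*93) = -6584 - (30*19 + ((113 + 6*(-9))/(19 - 9))*93) = -6584 - (570 + ((113 - 54)/10)*93) = -6584 - (570 + ((⅒)*59)*93) = -6584 - (570 + (59/10)*93) = -6584 - (570 + 5487/10) = -6584 - 1*11187/10 = -6584 - 11187/10 = -77027/10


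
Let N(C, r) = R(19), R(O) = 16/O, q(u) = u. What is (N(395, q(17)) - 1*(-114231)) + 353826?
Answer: 8893099/19 ≈ 4.6806e+5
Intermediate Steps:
N(C, r) = 16/19
(N(395, q(17)) - 1*(-114231)) + 353826 = (16/19 - 1*(-114231)) + 353826 = (16/19 + 114231) + 353826 = 2170405/19 + 353826 = 8893099/19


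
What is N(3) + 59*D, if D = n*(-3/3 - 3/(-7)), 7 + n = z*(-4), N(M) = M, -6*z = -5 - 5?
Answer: 9739/21 ≈ 463.76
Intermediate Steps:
z = 5/3 (z = -(-5 - 5)/6 = -⅙*(-10) = 5/3 ≈ 1.6667)
n = -41/3 (n = -7 + (5/3)*(-4) = -7 - 20/3 = -41/3 ≈ -13.667)
D = 164/21 (D = -41*(-3/3 - 3/(-7))/3 = -41*(-3*⅓ - 3*(-⅐))/3 = -41*(-1 + 3/7)/3 = -41/3*(-4/7) = 164/21 ≈ 7.8095)
N(3) + 59*D = 3 + 59*(164/21) = 3 + 9676/21 = 9739/21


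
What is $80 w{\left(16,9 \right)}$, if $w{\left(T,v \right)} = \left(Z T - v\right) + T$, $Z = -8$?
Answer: $-9680$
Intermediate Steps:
$w{\left(T,v \right)} = - v - 7 T$ ($w{\left(T,v \right)} = \left(- 8 T - v\right) + T = \left(- v - 8 T\right) + T = - v - 7 T$)
$80 w{\left(16,9 \right)} = 80 \left(\left(-1\right) 9 - 112\right) = 80 \left(-9 - 112\right) = 80 \left(-121\right) = -9680$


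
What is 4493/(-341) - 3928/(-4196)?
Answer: -4378295/357709 ≈ -12.240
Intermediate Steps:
4493/(-341) - 3928/(-4196) = 4493*(-1/341) - 3928*(-1/4196) = -4493/341 + 982/1049 = -4378295/357709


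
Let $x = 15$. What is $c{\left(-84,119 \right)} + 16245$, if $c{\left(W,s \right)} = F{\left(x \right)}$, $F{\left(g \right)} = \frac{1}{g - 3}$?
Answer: $\frac{194941}{12} \approx 16245.0$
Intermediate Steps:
$F{\left(g \right)} = \frac{1}{-3 + g}$
$c{\left(W,s \right)} = \frac{1}{12}$ ($c{\left(W,s \right)} = \frac{1}{-3 + 15} = \frac{1}{12}$)
$c{\left(-84,119 \right)} + 16245 = \frac{1}{12} + 16245 = \frac{194941}{12}$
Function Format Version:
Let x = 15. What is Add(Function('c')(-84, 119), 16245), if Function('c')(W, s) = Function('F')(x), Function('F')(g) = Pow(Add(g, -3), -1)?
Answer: Rational(194941, 12) ≈ 16245.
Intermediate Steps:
Function('F')(g) = Pow(Add(-3, g), -1)
Function('c')(W, s) = Rational(1, 12) (Function('c')(W, s) = Pow(Add(-3, 15), -1) = Pow(12, -1) = Rational(1, 12))
Add(Function('c')(-84, 119), 16245) = Add(Rational(1, 12), 16245) = Rational(194941, 12)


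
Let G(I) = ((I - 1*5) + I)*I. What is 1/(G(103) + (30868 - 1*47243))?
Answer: 1/4328 ≈ 0.00023105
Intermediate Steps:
G(I) = I*(-5 + 2*I) (G(I) = ((I - 5) + I)*I = ((-5 + I) + I)*I = (-5 + 2*I)*I = I*(-5 + 2*I))
1/(G(103) + (30868 - 1*47243)) = 1/(103*(-5 + 2*103) + (30868 - 1*47243)) = 1/(103*(-5 + 206) + (30868 - 47243)) = 1/(103*201 - 16375) = 1/(20703 - 16375) = 1/4328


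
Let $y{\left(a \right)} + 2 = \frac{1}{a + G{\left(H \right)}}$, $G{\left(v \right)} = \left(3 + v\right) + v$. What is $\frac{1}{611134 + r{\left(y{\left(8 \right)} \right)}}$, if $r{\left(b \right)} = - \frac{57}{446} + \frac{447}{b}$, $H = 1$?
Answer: $\frac{11150}{6811550969} \approx 1.6369 \cdot 10^{-6}$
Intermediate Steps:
$G{\left(v \right)} = 3 + 2 v$
$y{\left(a \right)} = -2 + \frac{1}{5 + a}$ ($y{\left(a \right)} = -2 + \frac{1}{a + \left(3 + 2 \cdot 1\right)} = -2 + \frac{1}{a + \left(3 + 2\right)} = -2 + \frac{1}{a + 5} = -2 + \frac{1}{5 + a}$)
$r{\left(b \right)} = - \frac{57}{446} + \frac{447}{b}$ ($r{\left(b \right)} = \left(-57\right) \frac{1}{446} + \frac{447}{b} = - \frac{57}{446} + \frac{447}{b}$)
$\frac{1}{611134 + r{\left(y{\left(8 \right)} \right)}} = \frac{1}{611134 + \left(- \frac{57}{446} + \frac{447}{\frac{1}{5 + 8} \left(-9 - 16\right)}\right)} = \frac{1}{611134 + \left(- \frac{57}{446} + \frac{447}{\frac{1}{13} \left(-9 - 16\right)}\right)} = \frac{1}{611134 + \left(- \frac{57}{446} + \frac{447}{\frac{1}{13} \left(-25\right)}\right)} = \frac{1}{611134 + \left(- \frac{57}{446} + \frac{447}{- \frac{25}{13}}\right)} = \frac{1}{611134 + \left(- \frac{57}{446} + 447 \left(- \frac{13}{25}\right)\right)} = \frac{1}{611134 - \frac{2593131}{11150}} = \frac{1}{\frac{6811550969}{11150}} = \frac{11150}{6811550969}$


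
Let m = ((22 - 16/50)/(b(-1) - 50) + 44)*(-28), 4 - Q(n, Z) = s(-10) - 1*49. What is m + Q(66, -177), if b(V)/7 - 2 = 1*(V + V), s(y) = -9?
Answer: -723662/625 ≈ -1157.9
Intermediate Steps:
b(V) = 14 + 14*V (b(V) = 14 + 7*(1*(V + V)) = 14 + 7*(1*(2*V)) = 14 + 7*(2*V) = 14 + 14*V)
Q(n, Z) = 62 (Q(n, Z) = 4 - (-9 - 1*49) = 4 - (-9 - 49) = 4 - 1*(-58) = 4 + 58 = 62)
m = -762412/625 (m = ((22 - 16/50)/((14 + 14*(-1)) - 50) + 44)*(-28) = ((22 - 16*1/50)/((14 - 14) - 50) + 44)*(-28) = ((22 - 8/25)/(0 - 50) + 44)*(-28) = ((542/25)/(-50) + 44)*(-28) = ((542/25)*(-1/50) + 44)*(-28) = (-271/625 + 44)*(-28) = (27229/625)*(-28) = -762412/625 ≈ -1219.9)
m + Q(66, -177) = -762412/625 + 62 = -723662/625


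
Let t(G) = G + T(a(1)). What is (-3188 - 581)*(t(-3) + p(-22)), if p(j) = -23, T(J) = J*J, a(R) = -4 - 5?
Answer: -207295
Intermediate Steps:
a(R) = -9
T(J) = J²
t(G) = 81 + G (t(G) = G + (-9)² = G + 81 = 81 + G)
(-3188 - 581)*(t(-3) + p(-22)) = (-3188 - 581)*((81 - 3) - 23) = -3769*(78 - 23) = -3769*55 = -207295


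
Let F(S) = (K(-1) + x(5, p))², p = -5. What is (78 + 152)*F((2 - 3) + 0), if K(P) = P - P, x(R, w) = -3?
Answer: 2070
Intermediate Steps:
K(P) = 0
F(S) = 9 (F(S) = (0 - 3)² = (-3)² = 9)
(78 + 152)*F((2 - 3) + 0) = (78 + 152)*9 = 230*9 = 2070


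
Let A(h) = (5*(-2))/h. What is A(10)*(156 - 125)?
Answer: -31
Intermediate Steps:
A(h) = -10/h
A(10)*(156 - 125) = (-10/10)*(156 - 125) = -10*⅒*31 = -1*31 = -31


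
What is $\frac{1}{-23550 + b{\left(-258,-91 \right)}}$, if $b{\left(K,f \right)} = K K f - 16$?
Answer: $- \frac{1}{6080890} \approx -1.6445 \cdot 10^{-7}$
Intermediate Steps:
$b{\left(K,f \right)} = -16 + f K^{2}$ ($b{\left(K,f \right)} = K^{2} f - 16 = f K^{2} - 16 = -16 + f K^{2}$)
$\frac{1}{-23550 + b{\left(-258,-91 \right)}} = \frac{1}{-23550 - \left(16 + 91 \left(-258\right)^{2}\right)} = \frac{1}{-23550 - 6057340} = \frac{1}{-6080890} = - \frac{1}{6080890}$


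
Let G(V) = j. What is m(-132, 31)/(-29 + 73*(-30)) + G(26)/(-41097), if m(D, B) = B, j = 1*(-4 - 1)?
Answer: -180416/13027749 ≈ -0.013849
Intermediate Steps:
j = -5 (j = 1*(-5) = -5)
G(V) = -5
m(-132, 31)/(-29 + 73*(-30)) + G(26)/(-41097) = 31/(-29 + 73*(-30)) - 5/(-41097) = 31/(-29 - 2190) - 5*(-1/41097) = 31/(-2219) + 5/41097 = 31*(-1/2219) + 5/41097 = -31/2219 + 5/41097 = -180416/13027749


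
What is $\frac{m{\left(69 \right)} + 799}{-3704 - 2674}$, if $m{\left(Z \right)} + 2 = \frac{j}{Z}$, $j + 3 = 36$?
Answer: $- \frac{3057}{24449} \approx -0.12504$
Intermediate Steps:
$j = 33$ ($j = -3 + 36 = 33$)
$m{\left(Z \right)} = -2 + \frac{33}{Z}$
$\frac{m{\left(69 \right)} + 799}{-3704 - 2674} = \frac{\left(-2 + \frac{33}{69}\right) + 799}{-3704 - 2674} = \frac{\left(-2 + 33 \cdot \frac{1}{69}\right) + 799}{-6378} = \left(\left(-2 + \frac{11}{23}\right) + 799\right) \left(- \frac{1}{6378}\right) = \left(- \frac{35}{23} + 799\right) \left(- \frac{1}{6378}\right) = \frac{18342}{23} \left(- \frac{1}{6378}\right) = - \frac{3057}{24449}$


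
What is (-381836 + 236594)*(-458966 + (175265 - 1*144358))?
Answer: 62172145278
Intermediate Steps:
(-381836 + 236594)*(-458966 + (175265 - 1*144358)) = -145242*(-458966 + (175265 - 144358)) = -145242*(-458966 + 30907) = -145242*(-428059) = 62172145278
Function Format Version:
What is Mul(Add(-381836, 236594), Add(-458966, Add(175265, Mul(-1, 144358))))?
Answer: 62172145278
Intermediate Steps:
Mul(Add(-381836, 236594), Add(-458966, Add(175265, Mul(-1, 144358)))) = Mul(-145242, Add(-458966, Add(175265, -144358))) = Mul(-145242, Add(-458966, 30907)) = Mul(-145242, -428059) = 62172145278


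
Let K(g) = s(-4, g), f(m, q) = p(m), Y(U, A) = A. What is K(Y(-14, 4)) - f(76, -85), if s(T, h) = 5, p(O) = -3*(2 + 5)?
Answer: 26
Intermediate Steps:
p(O) = -21 (p(O) = -3*7 = -21)
f(m, q) = -21
K(g) = 5
K(Y(-14, 4)) - f(76, -85) = 5 - 1*(-21) = 5 + 21 = 26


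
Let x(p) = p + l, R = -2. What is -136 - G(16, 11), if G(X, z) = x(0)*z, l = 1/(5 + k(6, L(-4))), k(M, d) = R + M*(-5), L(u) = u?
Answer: -3661/27 ≈ -135.59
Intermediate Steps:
k(M, d) = -2 - 5*M (k(M, d) = -2 + M*(-5) = -2 - 5*M)
l = -1/27 (l = 1/(5 + (-2 - 5*6)) = 1/(5 + (-2 - 30)) = 1/(5 - 32) = 1/(-27) = -1/27 ≈ -0.037037)
x(p) = -1/27 + p (x(p) = p - 1/27 = -1/27 + p)
G(X, z) = -z/27 (G(X, z) = (-1/27 + 0)*z = -z/27)
-136 - G(16, 11) = -136 - (-1)*11/27 = -136 - 1*(-11/27) = -136 + 11/27 = -3661/27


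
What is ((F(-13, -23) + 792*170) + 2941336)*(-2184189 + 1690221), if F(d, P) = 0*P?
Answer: -1519433712768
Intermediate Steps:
F(d, P) = 0
((F(-13, -23) + 792*170) + 2941336)*(-2184189 + 1690221) = ((0 + 792*170) + 2941336)*(-2184189 + 1690221) = ((0 + 134640) + 2941336)*(-493968) = (134640 + 2941336)*(-493968) = 3075976*(-493968) = -1519433712768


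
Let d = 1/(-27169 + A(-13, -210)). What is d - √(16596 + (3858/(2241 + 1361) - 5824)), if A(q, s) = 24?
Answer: -1/27145 - √34943544101/1801 ≈ -103.79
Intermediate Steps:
d = -1/27145 (d = 1/(-27169 + 24) = 1/(-27145) = -1/27145 ≈ -3.6839e-5)
d - √(16596 + (3858/(2241 + 1361) - 5824)) = -1/27145 - √(16596 + (3858/(2241 + 1361) - 5824)) = -1/27145 - √(16596 + (3858/3602 - 5824)) = -1/27145 - √(16596 + (3858*(1/3602) - 5824)) = -1/27145 - √(16596 + (1929/1801 - 5824)) = -1/27145 - √(16596 - 10487095/1801) = -1/27145 - √(19402301/1801) = -1/27145 - √34943544101/1801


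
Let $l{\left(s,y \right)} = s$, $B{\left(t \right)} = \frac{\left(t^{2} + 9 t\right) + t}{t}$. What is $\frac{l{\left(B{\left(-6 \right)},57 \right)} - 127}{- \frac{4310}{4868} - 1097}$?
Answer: $\frac{99794}{890751} \approx 0.11203$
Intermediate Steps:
$B{\left(t \right)} = \frac{t^{2} + 10 t}{t}$
$\frac{l{\left(B{\left(-6 \right)},57 \right)} - 127}{- \frac{4310}{4868} - 1097} = \frac{\left(10 - 6\right) - 127}{- \frac{4310}{4868} - 1097} = \frac{4 - 127}{\left(-4310\right) \frac{1}{4868} - 1097} = - \frac{123}{- \frac{2155}{2434} - 1097} = - \frac{123}{- \frac{2672253}{2434}} = \left(-123\right) \left(- \frac{2434}{2672253}\right) = \frac{99794}{890751}$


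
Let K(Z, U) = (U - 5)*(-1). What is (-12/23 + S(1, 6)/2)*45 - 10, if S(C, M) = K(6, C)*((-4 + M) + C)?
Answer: 5440/23 ≈ 236.52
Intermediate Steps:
K(Z, U) = 5 - U (K(Z, U) = (-5 + U)*(-1) = 5 - U)
S(C, M) = (5 - C)*(-4 + C + M) (S(C, M) = (5 - C)*((-4 + M) + C) = (5 - C)*(-4 + C + M))
(-12/23 + S(1, 6)/2)*45 - 10 = (-12/23 - (-5 + 1)*(-4 + 1 + 6)/2)*45 - 10 = (-12*1/23 - 1*(-4)*3*(1/2))*45 - 10 = (-12/23 + 12*(1/2))*45 - 10 = (-12/23 + 6)*45 - 10 = (126/23)*45 - 10 = 5670/23 - 10 = 5440/23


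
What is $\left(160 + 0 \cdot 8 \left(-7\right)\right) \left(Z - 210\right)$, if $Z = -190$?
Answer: $-64000$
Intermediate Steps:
$\left(160 + 0 \cdot 8 \left(-7\right)\right) \left(Z - 210\right) = \left(160 + 0 \cdot 8 \left(-7\right)\right) \left(-190 - 210\right) = \left(160 + 0 \left(-7\right)\right) \left(-400\right) = \left(160 + 0\right) \left(-400\right) = 160 \left(-400\right) = -64000$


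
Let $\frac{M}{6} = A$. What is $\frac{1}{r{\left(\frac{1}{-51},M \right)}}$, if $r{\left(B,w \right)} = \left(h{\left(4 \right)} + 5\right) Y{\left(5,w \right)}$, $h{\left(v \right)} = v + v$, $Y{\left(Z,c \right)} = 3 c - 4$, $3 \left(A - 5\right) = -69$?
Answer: $- \frac{1}{4264} \approx -0.00023452$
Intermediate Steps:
$A = -18$ ($A = 5 + \frac{1}{3} \left(-69\right) = 5 - 23 = -18$)
$M = -108$ ($M = 6 \left(-18\right) = -108$)
$Y{\left(Z,c \right)} = -4 + 3 c$
$h{\left(v \right)} = 2 v$
$r{\left(B,w \right)} = -52 + 39 w$ ($r{\left(B,w \right)} = \left(2 \cdot 4 + 5\right) \left(-4 + 3 w\right) = \left(8 + 5\right) \left(-4 + 3 w\right) = 13 \left(-4 + 3 w\right) = -52 + 39 w$)
$\frac{1}{r{\left(\frac{1}{-51},M \right)}} = \frac{1}{-52 + 39 \left(-108\right)} = \frac{1}{-52 - 4212} = \frac{1}{-4264} = - \frac{1}{4264}$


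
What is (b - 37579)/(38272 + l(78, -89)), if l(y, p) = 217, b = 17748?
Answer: -19831/38489 ≈ -0.51524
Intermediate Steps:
(b - 37579)/(38272 + l(78, -89)) = (17748 - 37579)/(38272 + 217) = -19831/38489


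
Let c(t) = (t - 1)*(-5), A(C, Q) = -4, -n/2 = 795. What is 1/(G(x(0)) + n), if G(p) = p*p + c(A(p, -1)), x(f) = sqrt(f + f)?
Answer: -1/1565 ≈ -0.00063898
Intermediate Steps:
n = -1590 (n = -2*795 = -1590)
c(t) = 5 - 5*t (c(t) = (-1 + t)*(-5) = 5 - 5*t)
x(f) = sqrt(2)*sqrt(f) (x(f) = sqrt(2*f) = sqrt(2)*sqrt(f))
G(p) = 25 + p**2 (G(p) = p*p + (5 - 5*(-4)) = p**2 + (5 + 20) = p**2 + 25 = 25 + p**2)
1/(G(x(0)) + n) = 1/((25 + (sqrt(2)*sqrt(0))**2) - 1590) = 1/((25 + (sqrt(2)*0)**2) - 1590) = 1/((25 + 0**2) - 1590) = 1/((25 + 0) - 1590) = 1/(25 - 1590) = 1/(-1565) = -1/1565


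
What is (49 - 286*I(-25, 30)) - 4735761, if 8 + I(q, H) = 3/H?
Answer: -23667263/5 ≈ -4.7335e+6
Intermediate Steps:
I(q, H) = -8 + 3/H
(49 - 286*I(-25, 30)) - 4735761 = (49 - 286*(-8 + 3/30)) - 4735761 = (49 - 286*(-8 + 3*(1/30))) - 4735761 = (49 - 286*(-8 + 1/10)) - 4735761 = (49 - 286*(-79/10)) - 4735761 = (49 + 11297/5) - 4735761 = 11542/5 - 4735761 = -23667263/5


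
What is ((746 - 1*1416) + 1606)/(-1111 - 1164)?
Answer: -72/175 ≈ -0.41143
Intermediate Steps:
((746 - 1*1416) + 1606)/(-1111 - 1164) = ((746 - 1416) + 1606)/(-2275) = (-670 + 1606)*(-1/2275) = 936*(-1/2275) = -72/175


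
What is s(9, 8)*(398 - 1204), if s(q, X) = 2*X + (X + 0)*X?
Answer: -64480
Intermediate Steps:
s(q, X) = X² + 2*X (s(q, X) = 2*X + X*X = 2*X + X² = X² + 2*X)
s(9, 8)*(398 - 1204) = (8*(2 + 8))*(398 - 1204) = (8*10)*(-806) = 80*(-806) = -64480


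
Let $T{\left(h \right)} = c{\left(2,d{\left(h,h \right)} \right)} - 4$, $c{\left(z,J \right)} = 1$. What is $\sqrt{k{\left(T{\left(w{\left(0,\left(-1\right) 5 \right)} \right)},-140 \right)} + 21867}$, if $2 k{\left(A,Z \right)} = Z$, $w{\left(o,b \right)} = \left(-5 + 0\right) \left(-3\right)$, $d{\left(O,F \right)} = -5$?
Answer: $\sqrt{21797} \approx 147.64$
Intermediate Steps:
$w{\left(o,b \right)} = 15$ ($w{\left(o,b \right)} = \left(-5\right) \left(-3\right) = 15$)
$T{\left(h \right)} = -3$ ($T{\left(h \right)} = 1 - 4 = -3$)
$k{\left(A,Z \right)} = \frac{Z}{2}$
$\sqrt{k{\left(T{\left(w{\left(0,\left(-1\right) 5 \right)} \right)},-140 \right)} + 21867} = \sqrt{\frac{1}{2} \left(-140\right) + 21867} = \sqrt{-70 + 21867} = \sqrt{21797}$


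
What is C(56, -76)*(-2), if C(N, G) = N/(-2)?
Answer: 56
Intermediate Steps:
C(N, G) = -N/2 (C(N, G) = N*(-½) = -N/2)
C(56, -76)*(-2) = -½*56*(-2) = -28*(-2) = 56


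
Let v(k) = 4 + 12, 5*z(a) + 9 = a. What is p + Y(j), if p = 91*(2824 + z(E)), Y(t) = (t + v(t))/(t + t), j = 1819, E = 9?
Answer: 934909627/3638 ≈ 2.5698e+5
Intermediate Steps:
z(a) = -9/5 + a/5
v(k) = 16
Y(t) = (16 + t)/(2*t) (Y(t) = (t + 16)/(t + t) = (16 + t)/((2*t)) = (16 + t)*(1/(2*t)) = (16 + t)/(2*t))
p = 256984 (p = 91*(2824 + (-9/5 + (⅕)*9)) = 91*(2824 + (-9/5 + 9/5)) = 91*(2824 + 0) = 91*2824 = 256984)
p + Y(j) = 256984 + (½)*(16 + 1819)/1819 = 256984 + (½)*(1/1819)*1835 = 256984 + 1835/3638 = 934909627/3638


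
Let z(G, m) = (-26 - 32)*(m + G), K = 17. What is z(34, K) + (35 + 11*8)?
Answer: -2835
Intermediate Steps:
z(G, m) = -58*G - 58*m (z(G, m) = -58*(G + m) = -58*G - 58*m)
z(34, K) + (35 + 11*8) = (-58*34 - 58*17) + (35 + 11*8) = (-1972 - 986) + (35 + 88) = -2958 + 123 = -2835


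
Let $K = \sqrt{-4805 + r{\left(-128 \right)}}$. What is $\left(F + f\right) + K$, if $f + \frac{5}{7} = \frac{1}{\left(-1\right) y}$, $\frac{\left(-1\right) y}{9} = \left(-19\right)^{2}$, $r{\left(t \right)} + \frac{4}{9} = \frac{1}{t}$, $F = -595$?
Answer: $- \frac{13548323}{22743} + \frac{i \sqrt{11071762}}{48} \approx -595.71 + 69.321 i$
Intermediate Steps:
$r{\left(t \right)} = - \frac{4}{9} + \frac{1}{t}$
$y = -3249$ ($y = - 9 \left(-19\right)^{2} = \left(-9\right) 361 = -3249$)
$K = \frac{i \sqrt{11071762}}{48}$ ($K = \sqrt{-4805 - \left(\frac{4}{9} - \frac{1}{-128}\right)} = \sqrt{-4805 - \frac{521}{1152}} = \sqrt{- \frac{5535881}{1152}} = \frac{i \sqrt{11071762}}{48} \approx 69.321 i$)
$f = - \frac{16238}{22743}$ ($f = - \frac{5}{7} + \frac{1}{\left(-1\right) \left(-3249\right)} = - \frac{5}{7} + \frac{1}{3249} = - \frac{16238}{22743} \approx -0.71398$)
$\left(F + f\right) + K = \left(-595 - \frac{16238}{22743}\right) + \frac{i \sqrt{11071762}}{48} = - \frac{13548323}{22743} + \frac{i \sqrt{11071762}}{48}$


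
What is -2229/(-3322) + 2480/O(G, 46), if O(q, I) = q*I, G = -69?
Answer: -581857/5272014 ≈ -0.11037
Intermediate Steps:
O(q, I) = I*q
-2229/(-3322) + 2480/O(G, 46) = -2229/(-3322) + 2480/((46*(-69))) = -2229*(-1/3322) + 2480/(-3174) = 2229/3322 + 2480*(-1/3174) = 2229/3322 - 1240/1587 = -581857/5272014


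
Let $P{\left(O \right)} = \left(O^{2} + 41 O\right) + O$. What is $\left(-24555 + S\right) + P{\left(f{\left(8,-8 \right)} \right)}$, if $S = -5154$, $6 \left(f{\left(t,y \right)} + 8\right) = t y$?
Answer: $- \frac{271301}{9} \approx -30145.0$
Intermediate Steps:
$f{\left(t,y \right)} = -8 + \frac{t y}{6}$
$P{\left(O \right)} = O^{2} + 42 O$
$\left(-24555 + S\right) + P{\left(f{\left(8,-8 \right)} \right)} = \left(-24555 - 5154\right) + \left(-8 + \frac{1}{6} \cdot 8 \left(-8\right)\right) \left(42 + \left(-8 + \frac{1}{6} \cdot 8 \left(-8\right)\right)\right) = -29709 + \left(-8 - \frac{32}{3}\right) \left(42 - \frac{56}{3}\right) = -29709 - \frac{56 \left(42 - \frac{56}{3}\right)}{3} = -29709 - \frac{3920}{9} = - \frac{271301}{9}$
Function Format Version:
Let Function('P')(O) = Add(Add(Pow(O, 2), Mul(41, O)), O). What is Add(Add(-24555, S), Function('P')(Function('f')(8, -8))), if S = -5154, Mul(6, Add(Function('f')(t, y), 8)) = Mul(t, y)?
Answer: Rational(-271301, 9) ≈ -30145.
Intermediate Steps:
Function('f')(t, y) = Add(-8, Mul(Rational(1, 6), t, y)) (Function('f')(t, y) = Add(-8, Mul(Rational(1, 6), Mul(t, y))) = Add(-8, Mul(Rational(1, 6), t, y)))
Function('P')(O) = Add(Pow(O, 2), Mul(42, O))
Add(Add(-24555, S), Function('P')(Function('f')(8, -8))) = Add(Add(-24555, -5154), Mul(Add(-8, Mul(Rational(1, 6), 8, -8)), Add(42, Add(-8, Mul(Rational(1, 6), 8, -8))))) = Add(-29709, Mul(Add(-8, Rational(-32, 3)), Add(42, Add(-8, Rational(-32, 3))))) = Add(-29709, Mul(Rational(-56, 3), Add(42, Rational(-56, 3)))) = Add(-29709, Mul(Rational(-56, 3), Rational(70, 3))) = Add(-29709, Rational(-3920, 9)) = Rational(-271301, 9)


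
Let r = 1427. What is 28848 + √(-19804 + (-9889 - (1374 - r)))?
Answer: 28848 + 2*I*√7410 ≈ 28848.0 + 172.16*I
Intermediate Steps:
28848 + √(-19804 + (-9889 - (1374 - r))) = 28848 + √(-19804 + (-9889 - (1374 - 1*1427))) = 28848 + √(-19804 + (-9889 - (1374 - 1427))) = 28848 + √(-19804 + (-9889 - 1*(-53))) = 28848 + √(-19804 + (-9889 + 53)) = 28848 + √(-19804 - 9836) = 28848 + √(-29640) = 28848 + 2*I*√7410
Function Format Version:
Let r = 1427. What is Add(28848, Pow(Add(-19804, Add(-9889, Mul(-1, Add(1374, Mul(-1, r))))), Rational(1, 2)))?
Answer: Add(28848, Mul(2, I, Pow(7410, Rational(1, 2)))) ≈ Add(28848., Mul(172.16, I))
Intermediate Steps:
Add(28848, Pow(Add(-19804, Add(-9889, Mul(-1, Add(1374, Mul(-1, r))))), Rational(1, 2))) = Add(28848, Pow(Add(-19804, Add(-9889, Mul(-1, Add(1374, Mul(-1, 1427))))), Rational(1, 2))) = Add(28848, Pow(Add(-19804, Add(-9889, Mul(-1, Add(1374, -1427)))), Rational(1, 2))) = Add(28848, Pow(Add(-19804, Add(-9889, Mul(-1, -53))), Rational(1, 2))) = Add(28848, Pow(Add(-19804, Add(-9889, 53)), Rational(1, 2))) = Add(28848, Pow(Add(-19804, -9836), Rational(1, 2))) = Add(28848, Pow(-29640, Rational(1, 2))) = Add(28848, Mul(2, I, Pow(7410, Rational(1, 2))))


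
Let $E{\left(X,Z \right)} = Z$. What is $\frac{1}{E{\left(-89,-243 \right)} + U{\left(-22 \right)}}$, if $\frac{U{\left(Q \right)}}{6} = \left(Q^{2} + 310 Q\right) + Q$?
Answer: $- \frac{1}{38391} \approx -2.6048 \cdot 10^{-5}$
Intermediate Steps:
$U{\left(Q \right)} = 6 Q^{2} + 1866 Q$ ($U{\left(Q \right)} = 6 \left(\left(Q^{2} + 310 Q\right) + Q\right) = 6 \left(Q^{2} + 311 Q\right) = 6 Q^{2} + 1866 Q$)
$\frac{1}{E{\left(-89,-243 \right)} + U{\left(-22 \right)}} = \frac{1}{-243 + 6 \left(-22\right) \left(311 - 22\right)} = \frac{1}{-243 + 6 \left(-22\right) 289} = \frac{1}{-243 - 38148} = \frac{1}{-38391} = - \frac{1}{38391}$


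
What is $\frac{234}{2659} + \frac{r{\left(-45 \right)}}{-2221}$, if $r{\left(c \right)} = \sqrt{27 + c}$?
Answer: $\frac{234}{2659} - \frac{3 i \sqrt{2}}{2221} \approx 0.088003 - 0.0019102 i$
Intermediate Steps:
$\frac{234}{2659} + \frac{r{\left(-45 \right)}}{-2221} = \frac{234}{2659} + \frac{\sqrt{27 - 45}}{-2221} = 234 \cdot \frac{1}{2659} + \sqrt{-18} \left(- \frac{1}{2221}\right) = \frac{234}{2659} + 3 i \sqrt{2} \left(- \frac{1}{2221}\right) = \frac{234}{2659} - \frac{3 i \sqrt{2}}{2221}$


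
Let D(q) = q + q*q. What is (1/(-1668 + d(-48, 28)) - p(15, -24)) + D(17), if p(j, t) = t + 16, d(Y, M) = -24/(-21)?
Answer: 3663745/11668 ≈ 314.00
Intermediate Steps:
d(Y, M) = 8/7 (d(Y, M) = -24*(-1/21) = 8/7)
p(j, t) = 16 + t
D(q) = q + q²
(1/(-1668 + d(-48, 28)) - p(15, -24)) + D(17) = (1/(-1668 + 8/7) - (16 - 24)) + 17*(1 + 17) = (1/(-11668/7) - 1*(-8)) + 17*18 = (-7/11668 + 8) + 306 = 93337/11668 + 306 = 3663745/11668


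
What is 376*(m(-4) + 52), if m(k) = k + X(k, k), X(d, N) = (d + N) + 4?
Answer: 16544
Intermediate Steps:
X(d, N) = 4 + N + d (X(d, N) = (N + d) + 4 = 4 + N + d)
m(k) = 4 + 3*k (m(k) = k + (4 + k + k) = k + (4 + 2*k) = 4 + 3*k)
376*(m(-4) + 52) = 376*((4 + 3*(-4)) + 52) = 376*((4 - 12) + 52) = 376*(-8 + 52) = 376*44 = 16544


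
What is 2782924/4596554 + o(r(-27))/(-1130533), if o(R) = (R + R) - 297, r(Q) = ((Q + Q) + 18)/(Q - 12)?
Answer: 20459036709047/33777613891333 ≈ 0.60570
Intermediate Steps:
r(Q) = (18 + 2*Q)/(-12 + Q) (r(Q) = (2*Q + 18)/(-12 + Q) = (18 + 2*Q)/(-12 + Q))
o(R) = -297 + 2*R (o(R) = 2*R - 297 = -297 + 2*R)
2782924/4596554 + o(r(-27))/(-1130533) = 2782924/4596554 + (-297 + 2*(2*(9 - 27)/(-12 - 27)))/(-1130533) = 2782924*(1/4596554) + (-297 + 2*(2*(-18)/(-39)))*(-1/1130533) = 1391462/2298277 + (-297 + 2*(2*(-1/39)*(-18)))*(-1/1130533) = 1391462/2298277 + (-297 + 2*(12/13))*(-1/1130533) = 1391462/2298277 + (-297 + 24/13)*(-1/1130533) = 1391462/2298277 - 3837/13*(-1/1130533) = 1391462/2298277 + 3837/14696929 = 20459036709047/33777613891333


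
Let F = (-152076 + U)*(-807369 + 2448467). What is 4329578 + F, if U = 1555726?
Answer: 2303531537278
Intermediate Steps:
F = 2303527207700 (F = (-152076 + 1555726)*(-807369 + 2448467) = 1403650*1641098 = 2303527207700)
4329578 + F = 4329578 + 2303527207700 = 2303531537278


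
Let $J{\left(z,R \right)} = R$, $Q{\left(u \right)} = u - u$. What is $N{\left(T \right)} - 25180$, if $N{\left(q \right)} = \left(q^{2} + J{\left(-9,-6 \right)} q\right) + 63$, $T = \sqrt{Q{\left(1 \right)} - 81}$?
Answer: $-25198 - 54 i \approx -25198.0 - 54.0 i$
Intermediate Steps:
$Q{\left(u \right)} = 0$
$T = 9 i$ ($T = \sqrt{0 - 81} = \sqrt{-81} = 9 i \approx 9.0 i$)
$N{\left(q \right)} = 63 + q^{2} - 6 q$ ($N{\left(q \right)} = \left(q^{2} - 6 q\right) + 63 = 63 + q^{2} - 6 q$)
$N{\left(T \right)} - 25180 = \left(63 + \left(9 i\right)^{2} - 6 \cdot 9 i\right) - 25180 = \left(63 - 81 - 54 i\right) - 25180 = \left(-18 - 54 i\right) - 25180 = -25198 - 54 i$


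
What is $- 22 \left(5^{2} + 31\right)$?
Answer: $-1232$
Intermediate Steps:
$- 22 \left(5^{2} + 31\right) = - 22 \left(25 + 31\right) = \left(-22\right) 56 = -1232$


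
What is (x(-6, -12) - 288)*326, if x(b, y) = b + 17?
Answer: -90302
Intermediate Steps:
x(b, y) = 17 + b
(x(-6, -12) - 288)*326 = ((17 - 6) - 288)*326 = (11 - 288)*326 = -277*326 = -90302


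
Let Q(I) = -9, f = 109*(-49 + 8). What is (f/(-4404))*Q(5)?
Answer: -13407/1468 ≈ -9.1328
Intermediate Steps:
f = -4469 (f = 109*(-41) = -4469)
(f/(-4404))*Q(5) = -4469/(-4404)*(-9) = -4469*(-1/4404)*(-9) = (4469/4404)*(-9) = -13407/1468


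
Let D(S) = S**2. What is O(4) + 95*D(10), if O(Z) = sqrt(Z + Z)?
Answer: 9500 + 2*sqrt(2) ≈ 9502.8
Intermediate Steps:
O(Z) = sqrt(2)*sqrt(Z) (O(Z) = sqrt(2*Z) = sqrt(2)*sqrt(Z))
O(4) + 95*D(10) = sqrt(2)*sqrt(4) + 95*10**2 = sqrt(2)*2 + 95*100 = 2*sqrt(2) + 9500 = 9500 + 2*sqrt(2)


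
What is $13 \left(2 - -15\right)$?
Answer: $221$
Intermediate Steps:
$13 \left(2 - -15\right) = 13 \left(2 + 15\right) = 13 \cdot 17 = 221$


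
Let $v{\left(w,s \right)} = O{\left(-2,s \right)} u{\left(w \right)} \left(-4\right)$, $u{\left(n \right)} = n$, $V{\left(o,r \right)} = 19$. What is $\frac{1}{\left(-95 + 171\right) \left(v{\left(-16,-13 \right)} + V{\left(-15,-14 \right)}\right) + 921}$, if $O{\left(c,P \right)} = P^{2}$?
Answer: $\frac{1}{824381} \approx 1.213 \cdot 10^{-6}$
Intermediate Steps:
$v{\left(w,s \right)} = - 4 w s^{2}$ ($v{\left(w,s \right)} = s^{2} w \left(-4\right) = w s^{2} \left(-4\right) = - 4 w s^{2}$)
$\frac{1}{\left(-95 + 171\right) \left(v{\left(-16,-13 \right)} + V{\left(-15,-14 \right)}\right) + 921} = \frac{1}{\left(-95 + 171\right) \left(\left(-4\right) \left(-16\right) \left(-13\right)^{2} + 19\right) + 921} = \frac{1}{76 \left(\left(-4\right) \left(-16\right) 169 + 19\right) + 921} = \frac{1}{76 \left(10816 + 19\right) + 921} = \frac{1}{76 \cdot 10835 + 921} = \frac{1}{823460 + 921} = \frac{1}{824381}$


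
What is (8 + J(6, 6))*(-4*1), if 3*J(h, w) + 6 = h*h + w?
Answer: -80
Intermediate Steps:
J(h, w) = -2 + w/3 + h**2/3 (J(h, w) = -2 + (h*h + w)/3 = -2 + (h**2 + w)/3 = -2 + (w + h**2)/3 = -2 + (w/3 + h**2/3) = -2 + w/3 + h**2/3)
(8 + J(6, 6))*(-4*1) = (8 + (-2 + (1/3)*6 + (1/3)*6**2))*(-4*1) = (8 + (-2 + 2 + (1/3)*36))*(-4) = (8 + (-2 + 2 + 12))*(-4) = (8 + 12)*(-4) = 20*(-4) = -80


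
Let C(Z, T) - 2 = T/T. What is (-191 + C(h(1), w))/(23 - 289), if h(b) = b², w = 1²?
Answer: 94/133 ≈ 0.70677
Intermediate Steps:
w = 1
C(Z, T) = 3 (C(Z, T) = 2 + T/T = 2 + 1 = 3)
(-191 + C(h(1), w))/(23 - 289) = (-191 + 3)/(23 - 289) = -188/(-266) = -188*(-1/266) = 94/133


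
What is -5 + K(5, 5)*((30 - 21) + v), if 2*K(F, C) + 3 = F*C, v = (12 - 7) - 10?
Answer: 39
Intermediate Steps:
v = -5 (v = 5 - 10 = -5)
K(F, C) = -3/2 + C*F/2 (K(F, C) = -3/2 + (F*C)/2 = -3/2 + (C*F)/2 = -3/2 + C*F/2)
-5 + K(5, 5)*((30 - 21) + v) = -5 + (-3/2 + (1/2)*5*5)*((30 - 21) - 5) = -5 + (-3/2 + 25/2)*(9 - 5) = -5 + 11*4 = -5 + 44 = 39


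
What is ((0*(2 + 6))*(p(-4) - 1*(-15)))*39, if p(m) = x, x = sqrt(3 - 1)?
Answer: 0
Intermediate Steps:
x = sqrt(2) ≈ 1.4142
p(m) = sqrt(2)
((0*(2 + 6))*(p(-4) - 1*(-15)))*39 = ((0*(2 + 6))*(sqrt(2) - 1*(-15)))*39 = ((0*8)*(sqrt(2) + 15))*39 = (0*(15 + sqrt(2)))*39 = 0*39 = 0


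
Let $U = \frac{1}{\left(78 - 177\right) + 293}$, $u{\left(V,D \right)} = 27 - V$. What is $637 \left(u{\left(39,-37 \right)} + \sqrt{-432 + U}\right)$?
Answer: $-7644 + \frac{637 i \sqrt{16258558}}{194} \approx -7644.0 + 13240.0 i$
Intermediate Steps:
$U = \frac{1}{194}$ ($U = \frac{1}{-99 + 293} = \frac{1}{194} \approx 0.0051546$)
$637 \left(u{\left(39,-37 \right)} + \sqrt{-432 + U}\right) = 637 \left(\left(27 - 39\right) + \sqrt{-432 + \frac{1}{194}}\right) = 637 \left(\left(27 - 39\right) + \sqrt{- \frac{83807}{194}}\right) = 637 \left(-12 + \frac{i \sqrt{16258558}}{194}\right) = -7644 + \frac{637 i \sqrt{16258558}}{194}$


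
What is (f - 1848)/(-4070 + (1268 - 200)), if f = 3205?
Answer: -1357/3002 ≈ -0.45203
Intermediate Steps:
(f - 1848)/(-4070 + (1268 - 200)) = (3205 - 1848)/(-4070 + (1268 - 200)) = 1357/(-4070 + 1068) = 1357/(-3002) = 1357*(-1/3002) = -1357/3002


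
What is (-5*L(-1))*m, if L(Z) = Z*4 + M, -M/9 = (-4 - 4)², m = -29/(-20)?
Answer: 4205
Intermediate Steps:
m = 29/20 (m = -29*(-1/20) = 29/20 ≈ 1.4500)
M = -576 (M = -9*(-4 - 4)² = -9*(-8)² = -9*64 = -576)
L(Z) = -576 + 4*Z (L(Z) = Z*4 - 576 = 4*Z - 576 = -576 + 4*Z)
(-5*L(-1))*m = -5*(-576 + 4*(-1))*(29/20) = -5*(-576 - 4)*(29/20) = -5*(-580)*(29/20) = 2900*(29/20) = 4205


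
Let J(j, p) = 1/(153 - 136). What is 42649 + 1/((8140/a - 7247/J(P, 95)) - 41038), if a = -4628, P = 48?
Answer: 8104343981199/190024244 ≈ 42649.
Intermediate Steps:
J(j, p) = 1/17
42649 + 1/((8140/a - 7247/J(P, 95)) - 41038) = 42649 + 1/((8140/(-4628) - 7247/1/17) - 41038) = 42649 + 1/((8140*(-1/4628) - 7247*17) - 41038) = 42649 + 1/((-2035/1157 - 123199) - 41038) = 42649 + 1/(-142543278/1157 - 41038) = 42649 + 1/(-190024244/1157) = 42649 - 1157/190024244 = 8104343981199/190024244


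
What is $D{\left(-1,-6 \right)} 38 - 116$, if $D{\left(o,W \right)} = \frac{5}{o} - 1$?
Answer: $-344$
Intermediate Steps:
$D{\left(o,W \right)} = -1 + \frac{5}{o}$ ($D{\left(o,W \right)} = \frac{5}{o} - 1 = -1 + \frac{5}{o}$)
$D{\left(-1,-6 \right)} 38 - 116 = \frac{5 - -1}{-1} \cdot 38 - 116 = - (5 + 1) 38 - 116 = \left(-1\right) 6 \cdot 38 - 116 = \left(-6\right) 38 - 116 = -228 - 116 = -344$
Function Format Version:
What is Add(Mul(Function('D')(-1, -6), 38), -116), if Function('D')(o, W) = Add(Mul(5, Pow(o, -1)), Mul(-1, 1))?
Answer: -344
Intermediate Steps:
Function('D')(o, W) = Add(-1, Mul(5, Pow(o, -1))) (Function('D')(o, W) = Add(Mul(5, Pow(o, -1)), -1) = Add(-1, Mul(5, Pow(o, -1))))
Add(Mul(Function('D')(-1, -6), 38), -116) = Add(Mul(Mul(Pow(-1, -1), Add(5, Mul(-1, -1))), 38), -116) = Add(Mul(Mul(-1, Add(5, 1)), 38), -116) = Add(Mul(Mul(-1, 6), 38), -116) = Add(Mul(-6, 38), -116) = Add(-228, -116) = -344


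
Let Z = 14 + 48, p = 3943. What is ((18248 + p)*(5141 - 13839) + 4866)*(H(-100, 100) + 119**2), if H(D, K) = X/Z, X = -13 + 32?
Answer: -84732562934226/31 ≈ -2.7333e+12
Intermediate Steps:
X = 19
Z = 62
H(D, K) = 19/62
((18248 + p)*(5141 - 13839) + 4866)*(H(-100, 100) + 119**2) = ((18248 + 3943)*(5141 - 13839) + 4866)*(19/62 + 119**2) = (22191*(-8698) + 4866)*(19/62 + 14161) = (-193017318 + 4866)*(878001/62) = -193012452*878001/62 = -84732562934226/31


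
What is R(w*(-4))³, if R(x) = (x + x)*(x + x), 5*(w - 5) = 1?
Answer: 80980417183744/15625 ≈ 5.1828e+9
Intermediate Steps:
w = 26/5 (w = 5 + (⅕)*1 = 5 + ⅕ = 26/5 ≈ 5.2000)
R(x) = 4*x² (R(x) = (2*x)*(2*x) = 4*x²)
R(w*(-4))³ = (4*((26/5)*(-4))²)³ = (4*(-104/5)²)³ = (4*(10816/25))³ = (43264/25)³ = 80980417183744/15625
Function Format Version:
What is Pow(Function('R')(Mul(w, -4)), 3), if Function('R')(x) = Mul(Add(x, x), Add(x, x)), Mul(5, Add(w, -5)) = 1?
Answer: Rational(80980417183744, 15625) ≈ 5.1828e+9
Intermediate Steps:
w = Rational(26, 5) (w = Add(5, Mul(Rational(1, 5), 1)) = Add(5, Rational(1, 5)) = Rational(26, 5) ≈ 5.2000)
Function('R')(x) = Mul(4, Pow(x, 2)) (Function('R')(x) = Mul(Mul(2, x), Mul(2, x)) = Mul(4, Pow(x, 2)))
Pow(Function('R')(Mul(w, -4)), 3) = Pow(Mul(4, Pow(Mul(Rational(26, 5), -4), 2)), 3) = Pow(Mul(4, Pow(Rational(-104, 5), 2)), 3) = Pow(Mul(4, Rational(10816, 25)), 3) = Pow(Rational(43264, 25), 3) = Rational(80980417183744, 15625)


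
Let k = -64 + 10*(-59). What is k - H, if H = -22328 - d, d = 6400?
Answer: 28074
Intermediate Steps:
k = -654 (k = -64 - 590 = -654)
H = -28728 (H = -22328 - 1*6400 = -22328 - 6400 = -28728)
k - H = -654 - 1*(-28728) = -654 + 28728 = 28074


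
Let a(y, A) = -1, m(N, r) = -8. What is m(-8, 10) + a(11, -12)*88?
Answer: -96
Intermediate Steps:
m(-8, 10) + a(11, -12)*88 = -8 - 1*88 = -8 - 88 = -96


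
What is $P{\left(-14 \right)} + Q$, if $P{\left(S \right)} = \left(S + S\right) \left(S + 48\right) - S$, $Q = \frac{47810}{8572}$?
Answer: $- \frac{3996363}{4286} \approx -932.42$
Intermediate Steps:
$Q = \frac{23905}{4286}$ ($Q = 47810 \cdot \frac{1}{8572} = \frac{23905}{4286} \approx 5.5775$)
$P{\left(S \right)} = - S + 2 S \left(48 + S\right)$ ($P{\left(S \right)} = 2 S \left(48 + S\right) - S = - S + 2 S \left(48 + S\right)$)
$P{\left(-14 \right)} + Q = - 14 \left(95 + 2 \left(-14\right)\right) + \frac{23905}{4286} = - 14 \left(95 - 28\right) + \frac{23905}{4286} = \left(-14\right) 67 + \frac{23905}{4286} = -938 + \frac{23905}{4286} = - \frac{3996363}{4286}$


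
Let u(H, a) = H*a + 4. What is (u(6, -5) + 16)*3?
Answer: -30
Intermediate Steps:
u(H, a) = 4 + H*a
(u(6, -5) + 16)*3 = ((4 + 6*(-5)) + 16)*3 = ((4 - 30) + 16)*3 = (-26 + 16)*3 = -10*3 = -30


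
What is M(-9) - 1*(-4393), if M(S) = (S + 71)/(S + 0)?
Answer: 39475/9 ≈ 4386.1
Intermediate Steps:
M(S) = (71 + S)/S
M(-9) - 1*(-4393) = (71 - 9)/(-9) - 1*(-4393) = -1/9*62 + 4393 = -62/9 + 4393 = 39475/9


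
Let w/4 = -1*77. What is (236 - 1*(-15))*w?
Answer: -77308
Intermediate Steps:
w = -308 (w = 4*(-1*77) = 4*(-77) = -308)
(236 - 1*(-15))*w = (236 - 1*(-15))*(-308) = (236 + 15)*(-308) = 251*(-308) = -77308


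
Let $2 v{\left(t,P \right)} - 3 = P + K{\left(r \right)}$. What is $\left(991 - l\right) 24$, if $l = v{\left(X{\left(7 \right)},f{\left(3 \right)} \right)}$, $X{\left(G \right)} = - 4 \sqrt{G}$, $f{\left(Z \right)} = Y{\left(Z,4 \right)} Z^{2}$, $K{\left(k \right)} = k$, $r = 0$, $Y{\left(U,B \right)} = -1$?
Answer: $23856$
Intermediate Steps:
$f{\left(Z \right)} = - Z^{2}$
$v{\left(t,P \right)} = \frac{3}{2} + \frac{P}{2}$ ($v{\left(t,P \right)} = \frac{3}{2} + \frac{P + 0}{2} = \frac{3}{2} + \frac{P}{2}$)
$l = -3$ ($l = \frac{3}{2} + \frac{\left(-1\right) 3^{2}}{2} = \frac{3}{2} + \frac{\left(-1\right) 9}{2} = \frac{3}{2} + \frac{1}{2} \left(-9\right) = \frac{3}{2} - \frac{9}{2} = -3$)
$\left(991 - l\right) 24 = \left(991 - -3\right) 24 = \left(991 + 3\right) 24 = 994 \cdot 24 = 23856$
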